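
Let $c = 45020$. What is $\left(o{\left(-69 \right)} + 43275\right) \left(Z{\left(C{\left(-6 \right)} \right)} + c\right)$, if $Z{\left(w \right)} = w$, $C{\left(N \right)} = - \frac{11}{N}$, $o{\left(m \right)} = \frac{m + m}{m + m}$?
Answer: $\frac{5845094578}{3} \approx 1.9484 \cdot 10^{9}$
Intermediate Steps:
$o{\left(m \right)} = 1$ ($o{\left(m \right)} = \frac{2 m}{2 m} = 2 m \frac{1}{2 m} = 1$)
$\left(o{\left(-69 \right)} + 43275\right) \left(Z{\left(C{\left(-6 \right)} \right)} + c\right) = \left(1 + 43275\right) \left(- \frac{11}{-6} + 45020\right) = 43276 \left(\left(-11\right) \left(- \frac{1}{6}\right) + 45020\right) = 43276 \left(\frac{11}{6} + 45020\right) = 43276 \cdot \frac{270131}{6} = \frac{5845094578}{3}$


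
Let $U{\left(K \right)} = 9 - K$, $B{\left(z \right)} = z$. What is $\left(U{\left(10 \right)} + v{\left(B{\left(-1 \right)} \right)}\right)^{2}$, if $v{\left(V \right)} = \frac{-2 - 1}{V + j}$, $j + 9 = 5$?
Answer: $\frac{4}{25} \approx 0.16$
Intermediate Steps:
$j = -4$ ($j = -9 + 5 = -4$)
$v{\left(V \right)} = - \frac{3}{-4 + V}$ ($v{\left(V \right)} = \frac{-2 - 1}{V - 4} = - \frac{3}{-4 + V}$)
$\left(U{\left(10 \right)} + v{\left(B{\left(-1 \right)} \right)}\right)^{2} = \left(\left(9 - 10\right) - \frac{3}{-4 - 1}\right)^{2} = \left(\left(9 - 10\right) - \frac{3}{-5}\right)^{2} = \left(-1 - - \frac{3}{5}\right)^{2} = \left(-1 + \frac{3}{5}\right)^{2} = \left(- \frac{2}{5}\right)^{2} = \frac{4}{25}$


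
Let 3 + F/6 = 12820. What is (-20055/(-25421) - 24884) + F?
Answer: 1322369633/25421 ≈ 52019.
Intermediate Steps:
F = 76902 (F = -18 + 6*12820 = -18 + 76920 = 76902)
(-20055/(-25421) - 24884) + F = (-20055/(-25421) - 24884) + 76902 = (-20055*(-1/25421) - 24884) + 76902 = (20055/25421 - 24884) + 76902 = -632556109/25421 + 76902 = 1322369633/25421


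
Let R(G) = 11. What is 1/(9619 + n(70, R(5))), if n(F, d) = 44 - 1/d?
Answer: 11/106292 ≈ 0.00010349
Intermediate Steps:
1/(9619 + n(70, R(5))) = 1/(9619 + (44 - 1/11)) = 1/(9619 + 483/11) = 1/(106292/11) = 11/106292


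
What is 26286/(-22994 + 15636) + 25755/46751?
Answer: -39976596/13230533 ≈ -3.0215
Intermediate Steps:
26286/(-22994 + 15636) + 25755/46751 = 26286/(-7358) + 25755*(1/46751) = 26286*(-1/7358) + 25755/46751 = -1011/283 + 25755/46751 = -39976596/13230533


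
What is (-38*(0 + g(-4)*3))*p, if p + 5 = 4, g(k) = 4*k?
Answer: -1824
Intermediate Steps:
p = -1 (p = -5 + 4 = -1)
(-38*(0 + g(-4)*3))*p = -38*(0 + (4*(-4))*3)*(-1) = -38*(0 - 16*3)*(-1) = -38*(0 - 48)*(-1) = -38*(-48)*(-1) = 1824*(-1) = -1824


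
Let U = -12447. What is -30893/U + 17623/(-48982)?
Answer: 1293847445/609678954 ≈ 2.1222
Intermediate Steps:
-30893/U + 17623/(-48982) = -30893/(-12447) + 17623/(-48982) = -30893*(-1/12447) + 17623*(-1/48982) = 30893/12447 - 17623/48982 = 1293847445/609678954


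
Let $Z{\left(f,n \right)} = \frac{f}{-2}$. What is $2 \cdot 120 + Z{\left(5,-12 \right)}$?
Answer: $\frac{475}{2} \approx 237.5$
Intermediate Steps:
$Z{\left(f,n \right)} = - \frac{f}{2}$ ($Z{\left(f,n \right)} = f \left(- \frac{1}{2}\right) = - \frac{f}{2}$)
$2 \cdot 120 + Z{\left(5,-12 \right)} = 2 \cdot 120 - \frac{5}{2} = 240 - \frac{5}{2} = \frac{475}{2}$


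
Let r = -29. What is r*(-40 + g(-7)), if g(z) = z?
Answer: 1363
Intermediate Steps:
r*(-40 + g(-7)) = -29*(-40 - 7) = -29*(-47) = 1363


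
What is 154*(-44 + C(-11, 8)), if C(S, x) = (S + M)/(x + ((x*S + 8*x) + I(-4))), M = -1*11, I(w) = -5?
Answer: -19844/3 ≈ -6614.7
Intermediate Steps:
M = -11
C(S, x) = (-11 + S)/(-5 + 9*x + S*x) (C(S, x) = (S - 11)/(x + ((x*S + 8*x) - 5)) = (-11 + S)/(x + ((S*x + 8*x) - 5)) = (-11 + S)/(x + ((8*x + S*x) - 5)) = (-11 + S)/(x + (-5 + 8*x + S*x)) = (-11 + S)/(-5 + 9*x + S*x))
154*(-44 + C(-11, 8)) = 154*(-44 + (-11 - 11)/(-5 + 9*8 - 11*8)) = 154*(-44 - 22/(-5 + 72 - 88)) = 154*(-44 - 22/(-21)) = 154*(-44 - 1/21*(-22)) = 154*(-44 + 22/21) = 154*(-902/21) = -19844/3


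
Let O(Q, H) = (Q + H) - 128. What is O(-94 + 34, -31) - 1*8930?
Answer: -9149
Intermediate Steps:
O(Q, H) = -128 + H + Q (O(Q, H) = (H + Q) - 128 = -128 + H + Q)
O(-94 + 34, -31) - 1*8930 = (-128 - 31 + (-94 + 34)) - 1*8930 = (-128 - 31 - 60) - 8930 = -219 - 8930 = -9149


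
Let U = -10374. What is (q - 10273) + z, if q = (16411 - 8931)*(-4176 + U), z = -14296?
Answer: -108858569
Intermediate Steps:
q = -108834000 (q = (16411 - 8931)*(-4176 - 10374) = 7480*(-14550) = -108834000)
(q - 10273) + z = (-108834000 - 10273) - 14296 = -108844273 - 14296 = -108858569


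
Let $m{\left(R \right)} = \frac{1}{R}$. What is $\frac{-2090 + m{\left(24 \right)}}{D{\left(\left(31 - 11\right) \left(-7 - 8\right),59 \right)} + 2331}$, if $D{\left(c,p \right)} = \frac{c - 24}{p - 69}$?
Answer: $- \frac{250795}{283608} \approx -0.8843$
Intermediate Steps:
$D{\left(c,p \right)} = \frac{-24 + c}{-69 + p}$
$\frac{-2090 + m{\left(24 \right)}}{D{\left(\left(31 - 11\right) \left(-7 - 8\right),59 \right)} + 2331} = \frac{-2090 + \frac{1}{24}}{\frac{-24 + \left(31 - 11\right) \left(-7 - 8\right)}{-69 + 59} + 2331} = \frac{-2090 + \frac{1}{24}}{\frac{-24 + 20 \left(-15\right)}{-10} + 2331} = - \frac{50159}{24 \left(- \frac{-24 - 300}{10} + 2331\right)} = - \frac{50159}{24 \left(\left(- \frac{1}{10}\right) \left(-324\right) + 2331\right)} = - \frac{50159}{24 \left(\frac{162}{5} + 2331\right)} = - \frac{50159}{24 \cdot \frac{11817}{5}} = \left(- \frac{50159}{24}\right) \frac{5}{11817} = - \frac{250795}{283608}$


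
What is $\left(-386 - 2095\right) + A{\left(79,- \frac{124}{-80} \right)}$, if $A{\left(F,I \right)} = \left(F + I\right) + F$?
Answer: $- \frac{46429}{20} \approx -2321.4$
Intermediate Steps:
$A{\left(F,I \right)} = I + 2 F$
$\left(-386 - 2095\right) + A{\left(79,- \frac{124}{-80} \right)} = \left(-386 - 2095\right) + \left(- \frac{124}{-80} + 2 \cdot 79\right) = -2481 + \left(\left(-124\right) \left(- \frac{1}{80}\right) + 158\right) = -2481 + \left(\frac{31}{20} + 158\right) = -2481 + \frac{3191}{20} = - \frac{46429}{20}$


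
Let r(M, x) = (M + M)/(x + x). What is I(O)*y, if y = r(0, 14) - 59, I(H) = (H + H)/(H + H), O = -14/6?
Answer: -59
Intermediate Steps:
r(M, x) = M/x (r(M, x) = (2*M)/((2*x)) = (2*M)*(1/(2*x)) = M/x)
O = -7/3 (O = -14*⅙ = -7/3 ≈ -2.3333)
I(H) = 1 (I(H) = (2*H)/((2*H)) = (2*H)*(1/(2*H)) = 1)
y = -59 (y = 0/14 - 59 = 0*(1/14) - 59 = 0 - 59 = -59)
I(O)*y = 1*(-59) = -59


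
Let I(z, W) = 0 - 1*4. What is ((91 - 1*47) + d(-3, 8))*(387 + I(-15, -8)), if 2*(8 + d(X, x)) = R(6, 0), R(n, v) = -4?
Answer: 13022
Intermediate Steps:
d(X, x) = -10 (d(X, x) = -8 + (½)*(-4) = -8 - 2 = -10)
I(z, W) = -4 (I(z, W) = 0 - 4 = -4)
((91 - 1*47) + d(-3, 8))*(387 + I(-15, -8)) = ((91 - 1*47) - 10)*(387 - 4) = ((91 - 47) - 10)*383 = (44 - 10)*383 = 34*383 = 13022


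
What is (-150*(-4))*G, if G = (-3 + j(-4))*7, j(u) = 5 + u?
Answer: -8400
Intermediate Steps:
G = -14 (G = (-3 + (5 - 4))*7 = (-3 + 1)*7 = -2*7 = -14)
(-150*(-4))*G = -150*(-4)*(-14) = 600*(-14) = -8400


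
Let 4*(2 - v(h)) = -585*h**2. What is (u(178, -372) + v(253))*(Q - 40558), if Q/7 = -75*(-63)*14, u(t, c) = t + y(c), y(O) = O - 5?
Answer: 3954997994171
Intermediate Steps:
y(O) = -5 + O
u(t, c) = -5 + c + t (u(t, c) = t + (-5 + c) = -5 + c + t)
v(h) = 2 + 585*h**2/4 (v(h) = 2 - (-585)*h**2/4 = 2 + 585*h**2/4)
Q = 463050 (Q = 7*(-75*(-63)*14) = 7*(4725*14) = 7*66150 = 463050)
(u(178, -372) + v(253))*(Q - 40558) = ((-5 - 372 + 178) + (2 + (585/4)*253**2))*(463050 - 40558) = (-199 + (2 + (585/4)*64009))*422492 = (-199 + (2 + 37445265/4))*422492 = (-199 + 37445273/4)*422492 = (37444477/4)*422492 = 3954997994171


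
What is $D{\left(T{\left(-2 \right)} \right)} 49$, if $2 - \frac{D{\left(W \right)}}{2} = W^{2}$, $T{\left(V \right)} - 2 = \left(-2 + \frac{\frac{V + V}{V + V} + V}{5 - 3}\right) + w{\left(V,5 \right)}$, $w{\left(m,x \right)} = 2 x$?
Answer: $- \frac{17297}{2} \approx -8648.5$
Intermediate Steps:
$T{\left(V \right)} = \frac{21}{2} + \frac{V}{2}$ ($T{\left(V \right)} = 2 + \left(\left(-2 + \frac{\frac{V + V}{V + V} + V}{5 - 3}\right) + 2 \cdot 5\right) = 2 + \left(\left(-2 + \frac{\frac{2 V}{2 V} + V}{2}\right) + 10\right) = 2 + \left(\left(-2 + \left(2 V \frac{1}{2 V} + V\right) \frac{1}{2}\right) + 10\right) = 2 + \left(\left(-2 + \left(1 + V\right) \frac{1}{2}\right) + 10\right) = 2 + \left(\left(-2 + \left(\frac{1}{2} + \frac{V}{2}\right)\right) + 10\right) = 2 + \left(\left(- \frac{3}{2} + \frac{V}{2}\right) + 10\right) = 2 + \left(\frac{17}{2} + \frac{V}{2}\right) = \frac{21}{2} + \frac{V}{2}$)
$D{\left(W \right)} = 4 - 2 W^{2}$
$D{\left(T{\left(-2 \right)} \right)} 49 = \left(4 - 2 \left(\frac{21}{2} + \frac{1}{2} \left(-2\right)\right)^{2}\right) 49 = \left(4 - 2 \left(\frac{21}{2} - 1\right)^{2}\right) 49 = \left(4 - 2 \left(\frac{19}{2}\right)^{2}\right) 49 = \left(4 - \frac{361}{2}\right) 49 = \left(- \frac{353}{2}\right) 49 = - \frac{17297}{2}$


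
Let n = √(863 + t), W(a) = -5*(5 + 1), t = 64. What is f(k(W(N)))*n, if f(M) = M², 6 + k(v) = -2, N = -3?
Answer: 192*√103 ≈ 1948.6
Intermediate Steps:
W(a) = -30 (W(a) = -5*6 = -30)
k(v) = -8 (k(v) = -6 - 2 = -8)
n = 3*√103 (n = √(863 + 64) = √927 = 3*√103 ≈ 30.447)
f(k(W(N)))*n = (-8)²*(3*√103) = 64*(3*√103) = 192*√103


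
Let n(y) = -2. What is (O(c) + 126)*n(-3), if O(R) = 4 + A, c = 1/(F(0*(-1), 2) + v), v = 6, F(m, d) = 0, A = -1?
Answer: -258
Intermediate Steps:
c = 1/6 (c = 1/(0 + 6) = 1/6 ≈ 0.16667)
O(R) = 3 (O(R) = 4 - 1 = 3)
(O(c) + 126)*n(-3) = (3 + 126)*(-2) = 129*(-2) = -258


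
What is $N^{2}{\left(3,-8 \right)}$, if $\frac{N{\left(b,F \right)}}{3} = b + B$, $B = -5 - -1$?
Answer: $9$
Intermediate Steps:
$B = -4$ ($B = -5 + 1 = -4$)
$N{\left(b,F \right)} = -12 + 3 b$ ($N{\left(b,F \right)} = 3 \left(b - 4\right) = 3 \left(-4 + b\right) = -12 + 3 b$)
$N^{2}{\left(3,-8 \right)} = \left(-12 + 3 \cdot 3\right)^{2} = \left(-12 + 9\right)^{2} = \left(-3\right)^{2} = 9$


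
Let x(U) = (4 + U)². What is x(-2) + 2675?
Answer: 2679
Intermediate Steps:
x(-2) + 2675 = (4 - 2)² + 2675 = 2² + 2675 = 4 + 2675 = 2679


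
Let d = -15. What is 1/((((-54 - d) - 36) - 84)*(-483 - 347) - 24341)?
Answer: 1/107629 ≈ 9.2912e-6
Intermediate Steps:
1/((((-54 - d) - 36) - 84)*(-483 - 347) - 24341) = 1/((((-54 - 1*(-15)) - 36) - 84)*(-483 - 347) - 24341) = 1/((((-54 + 15) - 36) - 84)*(-830) - 24341) = 1/(((-39 - 36) - 84)*(-830) - 24341) = 1/((-75 - 84)*(-830) - 24341) = 1/(-159*(-830) - 24341) = 1/(131970 - 24341) = 1/107629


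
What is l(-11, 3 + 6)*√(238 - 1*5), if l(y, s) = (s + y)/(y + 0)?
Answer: 2*√233/11 ≈ 2.7753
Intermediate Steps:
l(y, s) = (s + y)/y
l(-11, 3 + 6)*√(238 - 1*5) = (((3 + 6) - 11)/(-11))*√(238 - 1*5) = (-(9 - 11)/11)*√(238 - 5) = (-1/11*(-2))*√233 = 2*√233/11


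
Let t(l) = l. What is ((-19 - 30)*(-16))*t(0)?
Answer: 0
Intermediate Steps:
((-19 - 30)*(-16))*t(0) = ((-19 - 30)*(-16))*0 = -49*(-16)*0 = 784*0 = 0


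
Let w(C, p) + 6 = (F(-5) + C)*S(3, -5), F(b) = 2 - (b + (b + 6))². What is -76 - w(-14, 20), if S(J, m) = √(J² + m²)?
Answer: -70 + 28*√34 ≈ 93.267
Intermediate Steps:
F(b) = 2 - (6 + 2*b)² (F(b) = 2 - (b + (6 + b))² = 2 - (6 + 2*b)²)
w(C, p) = -6 + √34*(-14 + C) (w(C, p) = -6 + ((2 - 4*(3 - 5)²) + C)*√(3² + (-5)²) = -6 + ((2 - 4*(-2)²) + C)*√(9 + 25) = -6 + ((2 - 4*4) + C)*√34 = -6 + ((2 - 16) + C)*√34 = -6 + (-14 + C)*√34 = -6 + √34*(-14 + C))
-76 - w(-14, 20) = -76 - (-6 - 14*√34 - 14*√34) = -76 - (-6 - 28*√34) = -76 + (6 + 28*√34) = -70 + 28*√34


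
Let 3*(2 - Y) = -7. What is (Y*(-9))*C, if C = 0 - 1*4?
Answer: 156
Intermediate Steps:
C = -4 (C = 0 - 4 = -4)
Y = 13/3 (Y = 2 - ⅓*(-7) = 2 + 7/3 = 13/3 ≈ 4.3333)
(Y*(-9))*C = ((13/3)*(-9))*(-4) = -39*(-4) = 156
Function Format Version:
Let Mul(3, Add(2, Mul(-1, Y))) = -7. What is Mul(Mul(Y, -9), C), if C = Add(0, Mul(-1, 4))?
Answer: 156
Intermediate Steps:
C = -4 (C = Add(0, -4) = -4)
Y = Rational(13, 3) (Y = Add(2, Mul(Rational(-1, 3), -7)) = Add(2, Rational(7, 3)) = Rational(13, 3) ≈ 4.3333)
Mul(Mul(Y, -9), C) = Mul(Mul(Rational(13, 3), -9), -4) = Mul(-39, -4) = 156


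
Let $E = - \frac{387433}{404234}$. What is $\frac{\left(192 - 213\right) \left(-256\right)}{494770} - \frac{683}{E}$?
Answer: $\frac{68302016805374}{95845112705} \approx 712.63$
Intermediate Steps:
$E = - \frac{387433}{404234}$ ($E = \left(-387433\right) \frac{1}{404234} = - \frac{387433}{404234} \approx -0.95844$)
$\frac{\left(192 - 213\right) \left(-256\right)}{494770} - \frac{683}{E} = \frac{\left(192 - 213\right) \left(-256\right)}{494770} - \frac{683}{- \frac{387433}{404234}} = \left(-21\right) \left(-256\right) \frac{1}{494770} - - \frac{276091822}{387433} = 5376 \cdot \frac{1}{494770} + \frac{276091822}{387433} = \frac{2688}{247385} + \frac{276091822}{387433} = \frac{68302016805374}{95845112705}$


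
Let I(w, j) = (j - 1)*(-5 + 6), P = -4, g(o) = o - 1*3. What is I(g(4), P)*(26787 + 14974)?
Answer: -208805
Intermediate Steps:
g(o) = -3 + o (g(o) = o - 3 = -3 + o)
I(w, j) = -1 + j (I(w, j) = (-1 + j)*1 = -1 + j)
I(g(4), P)*(26787 + 14974) = (-1 - 4)*(26787 + 14974) = -5*41761 = -208805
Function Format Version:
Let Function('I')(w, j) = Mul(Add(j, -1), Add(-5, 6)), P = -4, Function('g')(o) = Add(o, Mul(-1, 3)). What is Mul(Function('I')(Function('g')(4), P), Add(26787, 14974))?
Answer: -208805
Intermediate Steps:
Function('g')(o) = Add(-3, o) (Function('g')(o) = Add(o, -3) = Add(-3, o))
Function('I')(w, j) = Add(-1, j) (Function('I')(w, j) = Mul(Add(-1, j), 1) = Add(-1, j))
Mul(Function('I')(Function('g')(4), P), Add(26787, 14974)) = Mul(Add(-1, -4), Add(26787, 14974)) = Mul(-5, 41761) = -208805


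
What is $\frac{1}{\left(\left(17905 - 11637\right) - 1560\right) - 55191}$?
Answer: $- \frac{1}{50483} \approx -1.9809 \cdot 10^{-5}$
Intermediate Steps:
$\frac{1}{\left(\left(17905 - 11637\right) - 1560\right) - 55191} = \frac{1}{\left(6268 - 1560\right) - 55191} = \frac{1}{4708 - 55191} = \frac{1}{-50483} = - \frac{1}{50483}$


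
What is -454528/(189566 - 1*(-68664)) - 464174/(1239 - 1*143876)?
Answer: 27515570842/18416576255 ≈ 1.4941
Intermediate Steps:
-454528/(189566 - 1*(-68664)) - 464174/(1239 - 1*143876) = -454528/(189566 + 68664) - 464174/(1239 - 143876) = -454528/258230 - 464174/(-142637) = -454528*1/258230 - 464174*(-1/142637) = -227264/129115 + 464174/142637 = 27515570842/18416576255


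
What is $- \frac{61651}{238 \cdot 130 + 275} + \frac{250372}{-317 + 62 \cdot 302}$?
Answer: $\frac{6680552023}{574574505} \approx 11.627$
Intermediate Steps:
$- \frac{61651}{238 \cdot 130 + 275} + \frac{250372}{-317 + 62 \cdot 302} = - \frac{61651}{30940 + 275} + \frac{250372}{-317 + 18724} = - \frac{61651}{31215} + \frac{250372}{18407} = \frac{6680552023}{574574505}$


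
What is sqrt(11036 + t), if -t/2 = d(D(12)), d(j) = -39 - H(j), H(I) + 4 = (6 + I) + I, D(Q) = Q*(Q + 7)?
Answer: sqrt(12030) ≈ 109.68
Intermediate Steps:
D(Q) = Q*(7 + Q)
H(I) = 2 + 2*I (H(I) = -4 + ((6 + I) + I) = -4 + (6 + 2*I) = 2 + 2*I)
d(j) = -41 - 2*j (d(j) = -39 - (2 + 2*j) = -39 + (-2 - 2*j) = -41 - 2*j)
t = 994 (t = -2*(-41 - 24*(7 + 12)) = -2*(-41 - 24*19) = -2*(-41 - 2*228) = -2*(-41 - 456) = -2*(-497) = 994)
sqrt(11036 + t) = sqrt(11036 + 994) = sqrt(12030)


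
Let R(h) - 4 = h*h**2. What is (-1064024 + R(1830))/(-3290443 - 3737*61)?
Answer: -306371149/175920 ≈ -1741.5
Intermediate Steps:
R(h) = 4 + h**3 (R(h) = 4 + h*h**2 = 4 + h**3)
(-1064024 + R(1830))/(-3290443 - 3737*61) = (-1064024 + (4 + 1830**3))/(-3290443 - 3737*61) = (-1064024 + (4 + 6128487000))/(-3290443 - 227957) = (-1064024 + 6128487004)/(-3518400) = 6127422980*(-1/3518400) = -306371149/175920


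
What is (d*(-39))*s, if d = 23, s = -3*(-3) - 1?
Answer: -7176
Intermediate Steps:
s = 8 (s = 9 - 1 = 8)
(d*(-39))*s = (23*(-39))*8 = -897*8 = -7176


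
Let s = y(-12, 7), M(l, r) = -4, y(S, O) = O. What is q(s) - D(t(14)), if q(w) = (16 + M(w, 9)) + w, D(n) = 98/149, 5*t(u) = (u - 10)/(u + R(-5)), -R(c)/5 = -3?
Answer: 2733/149 ≈ 18.342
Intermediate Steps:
R(c) = 15 (R(c) = -5*(-3) = 15)
t(u) = (-10 + u)/(5*(15 + u)) (t(u) = ((u - 10)/(u + 15))/5 = ((-10 + u)/(15 + u))/5 = (-10 + u)/(5*(15 + u)))
s = 7
D(n) = 98/149 (D(n) = 98*(1/149) = 98/149)
q(w) = 12 + w (q(w) = (16 - 4) + w = 12 + w)
q(s) - D(t(14)) = (12 + 7) - 1*98/149 = 19 - 98/149 = 2733/149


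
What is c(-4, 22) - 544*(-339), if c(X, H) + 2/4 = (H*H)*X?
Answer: 364959/2 ≈ 1.8248e+5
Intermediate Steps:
c(X, H) = -½ + X*H² (c(X, H) = -½ + (H*H)*X = -½ + H²*X = -½ + X*H²)
c(-4, 22) - 544*(-339) = (-½ - 4*22²) - 544*(-339) = (-½ - 4*484) + 184416 = (-½ - 1936) + 184416 = -3873/2 + 184416 = 364959/2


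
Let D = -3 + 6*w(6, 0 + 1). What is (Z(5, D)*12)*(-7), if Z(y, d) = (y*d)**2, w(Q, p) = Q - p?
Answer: -1530900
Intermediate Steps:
D = 27 (D = -3 + 6*(6 - (0 + 1)) = -3 + 6*(6 - 1*1) = -3 + 6*(6 - 1) = -3 + 6*5 = -3 + 30 = 27)
Z(y, d) = d**2*y**2 (Z(y, d) = (d*y)**2 = d**2*y**2)
(Z(5, D)*12)*(-7) = ((27**2*5**2)*12)*(-7) = ((729*25)*12)*(-7) = (18225*12)*(-7) = 218700*(-7) = -1530900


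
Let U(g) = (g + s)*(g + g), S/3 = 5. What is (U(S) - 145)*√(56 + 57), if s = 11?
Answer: 635*√113 ≈ 6750.1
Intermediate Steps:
S = 15 (S = 3*5 = 15)
U(g) = 2*g*(11 + g) (U(g) = (g + 11)*(g + g) = (11 + g)*(2*g) = 2*g*(11 + g))
(U(S) - 145)*√(56 + 57) = (2*15*(11 + 15) - 145)*√(56 + 57) = (2*15*26 - 145)*√113 = (780 - 145)*√113 = 635*√113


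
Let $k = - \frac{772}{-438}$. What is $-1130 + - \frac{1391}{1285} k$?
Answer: $- \frac{318535876}{281415} \approx -1131.9$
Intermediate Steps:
$k = \frac{386}{219}$ ($k = \left(-772\right) \left(- \frac{1}{438}\right) = \frac{386}{219} \approx 1.7626$)
$-1130 + - \frac{1391}{1285} k = -1130 + - \frac{1391}{1285} \cdot \frac{386}{219} = -1130 + \left(-1391\right) \frac{1}{1285} \cdot \frac{386}{219} = -1130 - \frac{536926}{281415} = - \frac{318535876}{281415}$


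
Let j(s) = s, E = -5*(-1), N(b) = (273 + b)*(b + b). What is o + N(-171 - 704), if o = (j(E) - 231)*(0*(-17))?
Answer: 1053500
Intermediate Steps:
N(b) = 2*b*(273 + b) (N(b) = (273 + b)*(2*b) = 2*b*(273 + b))
E = 5
o = 0 (o = (5 - 231)*(0*(-17)) = -226*0 = 0)
o + N(-171 - 704) = 0 + 2*(-171 - 704)*(273 + (-171 - 704)) = 0 + 2*(-875)*(273 - 875) = 0 + 2*(-875)*(-602) = 0 + 1053500 = 1053500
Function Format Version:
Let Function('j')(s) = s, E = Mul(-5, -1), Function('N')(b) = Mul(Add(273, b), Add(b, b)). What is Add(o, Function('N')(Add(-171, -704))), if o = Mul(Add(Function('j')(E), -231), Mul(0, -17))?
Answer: 1053500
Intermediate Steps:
Function('N')(b) = Mul(2, b, Add(273, b)) (Function('N')(b) = Mul(Add(273, b), Mul(2, b)) = Mul(2, b, Add(273, b)))
E = 5
o = 0 (o = Mul(Add(5, -231), Mul(0, -17)) = Mul(-226, 0) = 0)
Add(o, Function('N')(Add(-171, -704))) = Add(0, Mul(2, Add(-171, -704), Add(273, Add(-171, -704)))) = Add(0, Mul(2, -875, Add(273, -875))) = Add(0, Mul(2, -875, -602)) = Add(0, 1053500) = 1053500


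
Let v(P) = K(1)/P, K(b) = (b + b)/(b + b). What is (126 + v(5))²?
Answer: 398161/25 ≈ 15926.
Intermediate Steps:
K(b) = 1 (K(b) = (2*b)/((2*b)) = (2*b)*(1/(2*b)) = 1)
v(P) = 1/P
(126 + v(5))² = (126 + 1/5)² = (126 + ⅕)² = (631/5)² = 398161/25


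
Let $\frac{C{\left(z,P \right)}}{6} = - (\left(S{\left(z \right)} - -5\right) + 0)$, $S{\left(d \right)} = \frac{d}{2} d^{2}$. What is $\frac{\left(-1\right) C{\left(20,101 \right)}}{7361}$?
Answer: $\frac{24030}{7361} \approx 3.2645$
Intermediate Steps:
$S{\left(d \right)} = \frac{d^{3}}{2}$ ($S{\left(d \right)} = d \frac{1}{2} d^{2} = \frac{d}{2} d^{2} = \frac{d^{3}}{2}$)
$C{\left(z,P \right)} = -30 - 3 z^{3}$ ($C{\left(z,P \right)} = 6 \left(- (\left(\frac{z^{3}}{2} - -5\right) + 0)\right) = 6 \left(- (\left(\frac{z^{3}}{2} + 5\right) + 0)\right) = 6 \left(- (\left(5 + \frac{z^{3}}{2}\right) + 0)\right) = 6 \left(- (5 + \frac{z^{3}}{2})\right) = 6 \left(-5 - \frac{z^{3}}{2}\right) = -30 - 3 z^{3}$)
$\frac{\left(-1\right) C{\left(20,101 \right)}}{7361} = \frac{\left(-1\right) \left(-30 - 3 \cdot 20^{3}\right)}{7361} = - (-30 - 24000) \frac{1}{7361} = \left(-1\right) \left(-24030\right) \frac{1}{7361} = 24030 \cdot \frac{1}{7361} = \frac{24030}{7361}$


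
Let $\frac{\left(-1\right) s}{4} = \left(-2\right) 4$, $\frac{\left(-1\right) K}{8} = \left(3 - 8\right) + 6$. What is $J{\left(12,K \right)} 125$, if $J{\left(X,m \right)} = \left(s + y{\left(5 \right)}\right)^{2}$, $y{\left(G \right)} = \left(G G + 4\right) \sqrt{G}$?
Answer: $653625 + 232000 \sqrt{5} \approx 1.1724 \cdot 10^{6}$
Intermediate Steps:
$K = -8$ ($K = - 8 \left(\left(3 - 8\right) + 6\right) = - 8 \left(-5 + 6\right) = \left(-8\right) 1 = -8$)
$y{\left(G \right)} = \sqrt{G} \left(4 + G^{2}\right)$ ($y{\left(G \right)} = \left(G^{2} + 4\right) \sqrt{G} = \left(4 + G^{2}\right) \sqrt{G} = \sqrt{G} \left(4 + G^{2}\right)$)
$s = 32$ ($s = - 4 \left(\left(-2\right) 4\right) = \left(-4\right) \left(-8\right) = 32$)
$J{\left(X,m \right)} = \left(32 + 29 \sqrt{5}\right)^{2}$ ($J{\left(X,m \right)} = \left(32 + \sqrt{5} \left(4 + 5^{2}\right)\right)^{2} = \left(32 + \sqrt{5} \left(4 + 25\right)\right)^{2} = \left(32 + \sqrt{5} \cdot 29\right)^{2} = \left(32 + 29 \sqrt{5}\right)^{2}$)
$J{\left(12,K \right)} 125 = \left(5229 + 1856 \sqrt{5}\right) 125 = 653625 + 232000 \sqrt{5}$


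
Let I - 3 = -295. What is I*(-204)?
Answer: 59568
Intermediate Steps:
I = -292 (I = 3 - 295 = -292)
I*(-204) = -292*(-204) = 59568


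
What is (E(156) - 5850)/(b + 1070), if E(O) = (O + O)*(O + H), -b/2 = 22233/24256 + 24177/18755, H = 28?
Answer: 11727415677120/242379467573 ≈ 48.385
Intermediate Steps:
b = -1003417227/227460640 (b = -2*(22233/24256 + 24177/18755) = -2*1003417227/454921280 = -1003417227/227460640 ≈ -4.4114)
E(O) = 2*O*(28 + O) (E(O) = (O + O)*(O + 28) = (2*O)*(28 + O) = 2*O*(28 + O))
(E(156) - 5850)/(b + 1070) = (2*156*(28 + 156) - 5850)/(-1003417227/227460640 + 1070) = (2*156*184 - 5850)/(242379467573/227460640) = (57408 - 5850)*(227460640/242379467573) = 51558*(227460640/242379467573) = 11727415677120/242379467573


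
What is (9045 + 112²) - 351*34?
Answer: 9655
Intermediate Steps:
(9045 + 112²) - 351*34 = (9045 + 12544) - 11934 = 21589 - 11934 = 9655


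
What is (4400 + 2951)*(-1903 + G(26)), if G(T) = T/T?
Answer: -13981602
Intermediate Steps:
G(T) = 1
(4400 + 2951)*(-1903 + G(26)) = (4400 + 2951)*(-1903 + 1) = 7351*(-1902) = -13981602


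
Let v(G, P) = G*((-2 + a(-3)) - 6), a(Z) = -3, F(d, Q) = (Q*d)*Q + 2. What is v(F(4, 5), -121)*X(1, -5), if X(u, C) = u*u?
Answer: -1122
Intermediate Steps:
F(d, Q) = 2 + d*Q² (F(d, Q) = d*Q² + 2 = 2 + d*Q²)
X(u, C) = u²
v(G, P) = -11*G (v(G, P) = G*((-2 - 3) - 6) = G*(-5 - 6) = G*(-11) = -11*G)
v(F(4, 5), -121)*X(1, -5) = -11*(2 + 4*5²)*1² = -11*(2 + 4*25)*1 = -11*(2 + 100)*1 = -11*102*1 = -1122*1 = -1122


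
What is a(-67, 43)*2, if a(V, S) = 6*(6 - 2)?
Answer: 48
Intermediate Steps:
a(V, S) = 24 (a(V, S) = 6*4 = 24)
a(-67, 43)*2 = 24*2 = 48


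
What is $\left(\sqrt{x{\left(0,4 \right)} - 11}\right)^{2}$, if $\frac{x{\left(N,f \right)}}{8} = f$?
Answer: $21$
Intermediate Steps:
$x{\left(N,f \right)} = 8 f$
$\left(\sqrt{x{\left(0,4 \right)} - 11}\right)^{2} = \left(\sqrt{8 \cdot 4 - 11}\right)^{2} = \left(\sqrt{32 - 11}\right)^{2} = \left(\sqrt{21}\right)^{2} = 21$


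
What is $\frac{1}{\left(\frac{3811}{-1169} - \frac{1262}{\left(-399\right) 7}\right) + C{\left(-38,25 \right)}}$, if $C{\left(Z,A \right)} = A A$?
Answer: $\frac{466431}{290209540} \approx 0.0016072$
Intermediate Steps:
$C{\left(Z,A \right)} = A^{2}$
$\frac{1}{\left(\frac{3811}{-1169} - \frac{1262}{\left(-399\right) 7}\right) + C{\left(-38,25 \right)}} = \frac{1}{\left(\frac{3811}{-1169} - \frac{1262}{\left(-399\right) 7}\right) + 25^{2}} = \frac{1}{\left(3811 \left(- \frac{1}{1169}\right) - \frac{1262}{-2793}\right) + 625} = \frac{1}{\left(- \frac{3811}{1169} - - \frac{1262}{2793}\right) + 625} = \frac{1}{\left(- \frac{3811}{1169} + \frac{1262}{2793}\right) + 625} = \frac{1}{- \frac{1309835}{466431} + 625} = \frac{1}{\frac{290209540}{466431}} = \frac{466431}{290209540}$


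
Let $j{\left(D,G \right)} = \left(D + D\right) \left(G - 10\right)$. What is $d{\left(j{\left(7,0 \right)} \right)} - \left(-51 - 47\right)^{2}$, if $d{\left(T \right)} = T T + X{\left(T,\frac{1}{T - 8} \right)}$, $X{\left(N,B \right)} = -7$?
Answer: $9989$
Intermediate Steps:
$j{\left(D,G \right)} = 2 D \left(-10 + G\right)$
$d{\left(T \right)} = -7 + T^{2}$ ($d{\left(T \right)} = T T - 7 = T^{2} - 7 = -7 + T^{2}$)
$d{\left(j{\left(7,0 \right)} \right)} - \left(-51 - 47\right)^{2} = \left(-7 + \left(2 \cdot 7 \left(-10 + 0\right)\right)^{2}\right) - \left(-51 - 47\right)^{2} = \left(-7 + \left(2 \cdot 7 \left(-10\right)\right)^{2}\right) - \left(-98\right)^{2} = \left(-7 + \left(-140\right)^{2}\right) - 9604 = \left(-7 + 19600\right) - 9604 = 19593 - 9604 = 9989$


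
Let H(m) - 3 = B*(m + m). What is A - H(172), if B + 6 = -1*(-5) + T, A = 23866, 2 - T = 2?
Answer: 24207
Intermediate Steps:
T = 0 (T = 2 - 1*2 = 2 - 2 = 0)
B = -1 (B = -6 + (-1*(-5) + 0) = -6 + (5 + 0) = -6 + 5 = -1)
H(m) = 3 - 2*m (H(m) = 3 - (m + m) = 3 - 2*m)
A - H(172) = 23866 - (3 - 2*172) = 23866 - (3 - 344) = 23866 - 1*(-341) = 23866 + 341 = 24207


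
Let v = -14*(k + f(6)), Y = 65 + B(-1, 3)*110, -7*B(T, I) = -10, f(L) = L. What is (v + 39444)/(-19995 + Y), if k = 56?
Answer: -135016/69205 ≈ -1.9510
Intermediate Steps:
B(T, I) = 10/7 (B(T, I) = -⅐*(-10) = 10/7)
Y = 1555/7 (Y = 65 + (10/7)*110 = 65 + 1100/7 = 1555/7 ≈ 222.14)
v = -868 (v = -14*(56 + 6) = -14*62 = -868)
(v + 39444)/(-19995 + Y) = (-868 + 39444)/(-19995 + 1555/7) = 38576/(-138410/7) = 38576*(-7/138410) = -135016/69205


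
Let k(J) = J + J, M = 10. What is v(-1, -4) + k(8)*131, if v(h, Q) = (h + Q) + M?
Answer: 2101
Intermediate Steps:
v(h, Q) = 10 + Q + h (v(h, Q) = (h + Q) + 10 = (Q + h) + 10 = 10 + Q + h)
k(J) = 2*J
v(-1, -4) + k(8)*131 = (10 - 4 - 1) + (2*8)*131 = 5 + 16*131 = 5 + 2096 = 2101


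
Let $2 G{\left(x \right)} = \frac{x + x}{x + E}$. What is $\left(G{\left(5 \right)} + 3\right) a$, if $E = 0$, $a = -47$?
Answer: $-188$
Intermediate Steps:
$G{\left(x \right)} = 1$ ($G{\left(x \right)} = \frac{\left(x + x\right) \frac{1}{x + 0}}{2} = \frac{2 x \frac{1}{x}}{2} = \frac{1}{2} \cdot 2 = 1$)
$\left(G{\left(5 \right)} + 3\right) a = \left(1 + 3\right) \left(-47\right) = 4 \left(-47\right) = -188$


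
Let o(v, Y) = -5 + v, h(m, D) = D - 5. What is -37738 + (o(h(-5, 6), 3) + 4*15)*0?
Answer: -37738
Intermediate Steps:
h(m, D) = -5 + D
-37738 + (o(h(-5, 6), 3) + 4*15)*0 = -37738 + ((-5 + (-5 + 6)) + 4*15)*0 = -37738 + ((-5 + 1) + 60)*0 = -37738 + (-4 + 60)*0 = -37738 + 56*0 = -37738 + 0 = -37738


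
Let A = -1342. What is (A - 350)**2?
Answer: 2862864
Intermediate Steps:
(A - 350)**2 = (-1342 - 350)**2 = (-1692)**2 = 2862864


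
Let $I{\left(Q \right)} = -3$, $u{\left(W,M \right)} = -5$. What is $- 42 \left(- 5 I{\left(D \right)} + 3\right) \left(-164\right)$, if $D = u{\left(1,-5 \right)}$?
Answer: $123984$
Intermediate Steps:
$D = -5$
$- 42 \left(- 5 I{\left(D \right)} + 3\right) \left(-164\right) = - 42 \left(\left(-5\right) \left(-3\right) + 3\right) \left(-164\right) = - 42 \left(15 + 3\right) \left(-164\right) = \left(-42\right) 18 \left(-164\right) = \left(-756\right) \left(-164\right) = 123984$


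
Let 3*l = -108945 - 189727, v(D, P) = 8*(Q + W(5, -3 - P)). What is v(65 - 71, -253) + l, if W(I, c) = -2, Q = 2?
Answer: -298672/3 ≈ -99557.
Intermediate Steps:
v(D, P) = 0 (v(D, P) = 8*(2 - 2) = 8*0 = 0)
l = -298672/3 (l = (-108945 - 189727)/3 = (⅓)*(-298672) = -298672/3 ≈ -99557.)
v(65 - 71, -253) + l = 0 - 298672/3 = -298672/3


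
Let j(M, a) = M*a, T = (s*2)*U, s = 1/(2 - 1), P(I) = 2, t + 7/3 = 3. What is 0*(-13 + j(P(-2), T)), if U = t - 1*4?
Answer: 0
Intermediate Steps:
t = ⅔ (t = -7/3 + 3 = ⅔ ≈ 0.66667)
U = -10/3 (U = ⅔ - 1*4 = ⅔ - 4 = -10/3 ≈ -3.3333)
s = 1 (s = 1/1 = 1)
T = -20/3 (T = (1*2)*(-10/3) = 2*(-10/3) = -20/3 ≈ -6.6667)
0*(-13 + j(P(-2), T)) = 0*(-13 + 2*(-20/3)) = 0*(-13 - 40/3) = 0*(-79/3) = 0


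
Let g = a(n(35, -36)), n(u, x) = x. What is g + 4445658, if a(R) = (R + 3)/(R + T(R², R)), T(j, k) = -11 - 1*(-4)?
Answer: 191163327/43 ≈ 4.4457e+6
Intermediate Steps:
T(j, k) = -7 (T(j, k) = -11 + 4 = -7)
a(R) = (3 + R)/(-7 + R) (a(R) = (R + 3)/(R - 7) = (3 + R)/(-7 + R))
g = 33/43 (g = (3 - 36)/(-7 - 36) = -33/(-43) = -1/43*(-33) = 33/43 ≈ 0.76744)
g + 4445658 = 33/43 + 4445658 = 191163327/43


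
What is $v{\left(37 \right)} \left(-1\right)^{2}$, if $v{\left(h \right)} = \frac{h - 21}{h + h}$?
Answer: $\frac{8}{37} \approx 0.21622$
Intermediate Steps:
$v{\left(h \right)} = \frac{-21 + h}{2 h}$
$v{\left(37 \right)} \left(-1\right)^{2} = \frac{-21 + 37}{2 \cdot 37} \left(-1\right)^{2} = \frac{1}{2} \cdot \frac{1}{37} \cdot 16 \cdot 1 = \frac{8}{37} \cdot 1 = \frac{8}{37}$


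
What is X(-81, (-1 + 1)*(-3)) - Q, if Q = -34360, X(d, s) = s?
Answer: 34360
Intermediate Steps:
X(-81, (-1 + 1)*(-3)) - Q = (-1 + 1)*(-3) - 1*(-34360) = 0*(-3) + 34360 = 0 + 34360 = 34360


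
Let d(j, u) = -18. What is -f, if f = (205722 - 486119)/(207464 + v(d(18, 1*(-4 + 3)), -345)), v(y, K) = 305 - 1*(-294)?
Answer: 280397/208063 ≈ 1.3477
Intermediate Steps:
v(y, K) = 599 (v(y, K) = 305 + 294 = 599)
f = -280397/208063 (f = (205722 - 486119)/(207464 + 599) = -280397/208063 ≈ -1.3477)
-f = -1*(-280397/208063) = 280397/208063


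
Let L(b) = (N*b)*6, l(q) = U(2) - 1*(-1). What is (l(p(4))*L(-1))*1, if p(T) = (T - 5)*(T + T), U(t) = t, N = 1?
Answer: -18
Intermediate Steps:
p(T) = 2*T*(-5 + T) (p(T) = (-5 + T)*(2*T) = 2*T*(-5 + T))
l(q) = 3 (l(q) = 2 - 1*(-1) = 2 + 1 = 3)
L(b) = 6*b (L(b) = (1*b)*6 = b*6 = 6*b)
(l(p(4))*L(-1))*1 = (3*(6*(-1)))*1 = (3*(-6))*1 = -18*1 = -18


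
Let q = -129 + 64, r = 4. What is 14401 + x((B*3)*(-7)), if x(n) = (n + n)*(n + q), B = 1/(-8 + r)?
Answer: 110189/8 ≈ 13774.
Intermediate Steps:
B = -1/4 (B = 1/(-8 + 4) = 1/(-4) = -1/4 ≈ -0.25000)
q = -65
x(n) = 2*n*(-65 + n) (x(n) = (n + n)*(n - 65) = (2*n)*(-65 + n) = 2*n*(-65 + n))
14401 + x((B*3)*(-7)) = 14401 + 2*(-1/4*3*(-7))*(-65 - 1/4*3*(-7)) = 14401 + 2*(-3/4*(-7))*(-65 - 3/4*(-7)) = 14401 + 2*(21/4)*(-65 + 21/4) = 14401 + 2*(21/4)*(-239/4) = 14401 - 5019/8 = 110189/8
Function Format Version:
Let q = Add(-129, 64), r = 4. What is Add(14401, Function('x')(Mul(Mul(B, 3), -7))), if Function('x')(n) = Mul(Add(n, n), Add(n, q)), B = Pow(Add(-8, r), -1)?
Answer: Rational(110189, 8) ≈ 13774.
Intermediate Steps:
B = Rational(-1, 4) (B = Pow(Add(-8, 4), -1) = Pow(-4, -1) = Rational(-1, 4) ≈ -0.25000)
q = -65
Function('x')(n) = Mul(2, n, Add(-65, n)) (Function('x')(n) = Mul(Add(n, n), Add(n, -65)) = Mul(Mul(2, n), Add(-65, n)) = Mul(2, n, Add(-65, n)))
Add(14401, Function('x')(Mul(Mul(B, 3), -7))) = Add(14401, Mul(2, Mul(Mul(Rational(-1, 4), 3), -7), Add(-65, Mul(Mul(Rational(-1, 4), 3), -7)))) = Add(14401, Mul(2, Mul(Rational(-3, 4), -7), Add(-65, Mul(Rational(-3, 4), -7)))) = Add(14401, Mul(2, Rational(21, 4), Add(-65, Rational(21, 4)))) = Add(14401, Mul(2, Rational(21, 4), Rational(-239, 4))) = Add(14401, Rational(-5019, 8)) = Rational(110189, 8)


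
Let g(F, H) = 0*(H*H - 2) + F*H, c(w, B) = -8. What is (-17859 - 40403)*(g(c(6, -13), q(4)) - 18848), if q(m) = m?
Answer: 1099986560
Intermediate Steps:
g(F, H) = F*H (g(F, H) = 0*(H**2 - 2) + F*H = 0*(-2 + H**2) + F*H = 0 + F*H = F*H)
(-17859 - 40403)*(g(c(6, -13), q(4)) - 18848) = (-17859 - 40403)*(-8*4 - 18848) = -58262*(-32 - 18848) = -58262*(-18880) = 1099986560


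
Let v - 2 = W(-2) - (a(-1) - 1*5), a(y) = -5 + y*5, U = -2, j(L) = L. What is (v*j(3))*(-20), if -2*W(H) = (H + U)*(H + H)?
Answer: -540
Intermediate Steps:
a(y) = -5 + 5*y
W(H) = -H*(-2 + H) (W(H) = -(H - 2)*(H + H)/2 = -(-2 + H)*2*H/2 = -H*(-2 + H))
v = 9 (v = 2 + (-2*(2 - 1*(-2)) - ((-5 + 5*(-1)) - 1*5)) = 2 + (-2*(2 + 2) - ((-5 - 5) - 5)) = 2 + (-2*4 - (-10 - 5)) = 2 + (-8 - 1*(-15)) = 2 + (-8 + 15) = 2 + 7 = 9)
(v*j(3))*(-20) = (9*3)*(-20) = 27*(-20) = -540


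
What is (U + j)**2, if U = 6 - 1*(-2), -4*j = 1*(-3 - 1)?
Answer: 81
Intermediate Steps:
j = 1 (j = -(-3 - 1)/4 = -(-4)/4 = -1/4*(-4) = 1)
U = 8 (U = 6 + 2 = 8)
(U + j)**2 = (8 + 1)**2 = 9**2 = 81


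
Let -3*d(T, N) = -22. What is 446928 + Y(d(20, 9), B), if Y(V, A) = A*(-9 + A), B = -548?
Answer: 752164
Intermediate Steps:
d(T, N) = 22/3 (d(T, N) = -⅓*(-22) = 22/3)
446928 + Y(d(20, 9), B) = 446928 - 548*(-9 - 548) = 446928 - 548*(-557) = 446928 + 305236 = 752164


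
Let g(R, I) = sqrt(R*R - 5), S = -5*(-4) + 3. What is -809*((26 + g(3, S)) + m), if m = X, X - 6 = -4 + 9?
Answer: -31551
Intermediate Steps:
S = 23 (S = 20 + 3 = 23)
g(R, I) = sqrt(-5 + R**2) (g(R, I) = sqrt(R**2 - 5) = sqrt(-5 + R**2))
X = 11 (X = 6 + (-4 + 9) = 6 + 5 = 11)
m = 11
-809*((26 + g(3, S)) + m) = -809*((26 + sqrt(-5 + 3**2)) + 11) = -809*((26 + sqrt(-5 + 9)) + 11) = -809*((26 + sqrt(4)) + 11) = -809*((26 + 2) + 11) = -809*(28 + 11) = -809*39 = -31551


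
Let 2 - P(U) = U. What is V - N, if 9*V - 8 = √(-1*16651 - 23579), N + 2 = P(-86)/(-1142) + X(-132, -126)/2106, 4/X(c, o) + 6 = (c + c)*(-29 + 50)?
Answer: 4948696921/1668504825 + I*√4470/3 ≈ 2.9659 + 22.286*I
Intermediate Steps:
X(c, o) = 4/(-6 + 42*c) (X(c, o) = 4/(-6 + (c + c)*(-29 + 50)) = 4/(-6 + (2*c)*21) = 4/(-6 + 42*c))
P(U) = 2 - U
N = -3465581521/1668504825 (N = -2 + ((2 - 1*(-86))/(-1142) + (2/(3*(-1 + 7*(-132))))/2106) = -2 + ((2 + 86)*(-1/1142) + (2/(3*(-1 - 924)))*(1/2106)) = -2 + (88*(-1/1142) + ((⅔)/(-925))*(1/2106)) = -2 + (-44/571 + ((⅔)*(-1/925))*(1/2106)) = -2 + (-44/571 - 2/2775*1/2106) = -2 + (-44/571 - 1/2922075) = -2 - 128571871/1668504825 = -3465581521/1668504825 ≈ -2.0771)
V = 8/9 + I*√4470/3 (V = 8/9 + √(-1*16651 - 23579)/9 = 8/9 + √(-16651 - 23579)/9 = 8/9 + √(-40230)/9 = 8/9 + (3*I*√4470)/9 = 8/9 + I*√4470/3 ≈ 0.88889 + 22.286*I)
V - N = (8/9 + I*√4470/3) - 1*(-3465581521/1668504825) = (8/9 + I*√4470/3) + 3465581521/1668504825 = 4948696921/1668504825 + I*√4470/3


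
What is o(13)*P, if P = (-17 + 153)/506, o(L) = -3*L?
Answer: -2652/253 ≈ -10.482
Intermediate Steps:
P = 68/253 (P = 136*(1/506) = 68/253 ≈ 0.26877)
o(13)*P = -3*13*(68/253) = -39*68/253 = -2652/253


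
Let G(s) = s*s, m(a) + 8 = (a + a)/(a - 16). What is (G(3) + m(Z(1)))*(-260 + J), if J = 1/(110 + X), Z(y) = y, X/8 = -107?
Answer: -2521493/11190 ≈ -225.33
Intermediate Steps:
X = -856 (X = 8*(-107) = -856)
m(a) = -8 + 2*a/(-16 + a) (m(a) = -8 + (a + a)/(a - 16) = -8 + (2*a)/(-16 + a) = -8 + 2*a/(-16 + a))
G(s) = s**2
J = -1/746 (J = 1/(110 - 856) = 1/(-746) = -1/746 ≈ -0.0013405)
(G(3) + m(Z(1)))*(-260 + J) = (3**2 + 2*(64 - 3*1)/(-16 + 1))*(-260 - 1/746) = (9 + 2*(64 - 3)/(-15))*(-193961/746) = (9 + 2*(-1/15)*61)*(-193961/746) = (9 - 122/15)*(-193961/746) = (13/15)*(-193961/746) = -2521493/11190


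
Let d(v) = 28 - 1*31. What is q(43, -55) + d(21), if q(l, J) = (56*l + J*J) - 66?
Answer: 5364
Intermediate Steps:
d(v) = -3 (d(v) = 28 - 31 = -3)
q(l, J) = -66 + J**2 + 56*l (q(l, J) = (56*l + J**2) - 66 = (J**2 + 56*l) - 66 = -66 + J**2 + 56*l)
q(43, -55) + d(21) = (-66 + (-55)**2 + 56*43) - 3 = (-66 + 3025 + 2408) - 3 = 5367 - 3 = 5364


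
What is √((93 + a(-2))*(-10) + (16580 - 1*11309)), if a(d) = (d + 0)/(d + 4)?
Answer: √4351 ≈ 65.962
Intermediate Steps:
a(d) = d/(4 + d)
√((93 + a(-2))*(-10) + (16580 - 1*11309)) = √((93 - 2/(4 - 2))*(-10) + (16580 - 1*11309)) = √((93 - 2/2)*(-10) + (16580 - 11309)) = √((93 - 2*½)*(-10) + 5271) = √((93 - 1)*(-10) + 5271) = √(92*(-10) + 5271) = √(-920 + 5271) = √4351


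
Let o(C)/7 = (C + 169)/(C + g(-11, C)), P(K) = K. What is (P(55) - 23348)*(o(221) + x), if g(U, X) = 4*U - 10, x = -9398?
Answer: 36493981648/167 ≈ 2.1853e+8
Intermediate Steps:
g(U, X) = -10 + 4*U
o(C) = 7*(169 + C)/(-54 + C) (o(C) = 7*((C + 169)/(C + (-10 + 4*(-11)))) = 7*((169 + C)/(C + (-10 - 44))) = 7*((169 + C)/(C - 54)) = 7*((169 + C)/(-54 + C)) = 7*(169 + C)/(-54 + C))
(P(55) - 23348)*(o(221) + x) = (55 - 23348)*(7*(169 + 221)/(-54 + 221) - 9398) = -23293*(7*390/167 - 9398) = -23293*(7*(1/167)*390 - 9398) = -23293*(2730/167 - 9398) = -23293*(-1566736/167) = 36493981648/167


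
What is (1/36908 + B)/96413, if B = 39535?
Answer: 1459157781/3558411004 ≈ 0.41006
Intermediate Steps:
(1/36908 + B)/96413 = (1/36908 + 39535)/96413 = (1/36908 + 39535)*(1/96413) = (1459157781/36908)*(1/96413) = 1459157781/3558411004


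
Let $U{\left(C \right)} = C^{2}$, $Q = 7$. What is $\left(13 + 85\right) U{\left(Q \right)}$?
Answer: $4802$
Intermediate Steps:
$\left(13 + 85\right) U{\left(Q \right)} = \left(13 + 85\right) 7^{2} = 98 \cdot 49 = 4802$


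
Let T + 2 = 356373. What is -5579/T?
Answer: -5579/356371 ≈ -0.015655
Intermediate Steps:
T = 356371 (T = -2 + 356373 = 356371)
-5579/T = -5579/356371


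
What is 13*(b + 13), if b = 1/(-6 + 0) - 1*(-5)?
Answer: 1391/6 ≈ 231.83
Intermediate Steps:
b = 29/6 (b = 1/(-6) + 5 = -⅙ + 5 = 29/6 ≈ 4.8333)
13*(b + 13) = 13*(29/6 + 13) = 13*(107/6) = 1391/6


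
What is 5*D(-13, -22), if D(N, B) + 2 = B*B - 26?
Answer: 2280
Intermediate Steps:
D(N, B) = -28 + B**2 (D(N, B) = -2 + (B*B - 26) = -2 + (B**2 - 26) = -2 + (-26 + B**2) = -28 + B**2)
5*D(-13, -22) = 5*(-28 + (-22)**2) = 5*(-28 + 484) = 5*456 = 2280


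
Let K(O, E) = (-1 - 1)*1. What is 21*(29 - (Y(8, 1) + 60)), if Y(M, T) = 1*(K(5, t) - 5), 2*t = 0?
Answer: -504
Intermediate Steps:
t = 0 (t = (1/2)*0 = 0)
K(O, E) = -2 (K(O, E) = -2*1 = -2)
Y(M, T) = -7 (Y(M, T) = 1*(-2 - 5) = 1*(-7) = -7)
21*(29 - (Y(8, 1) + 60)) = 21*(29 - (-7 + 60)) = 21*(29 - 1*53) = 21*(29 - 53) = 21*(-24) = -504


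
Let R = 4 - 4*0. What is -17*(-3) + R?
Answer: 55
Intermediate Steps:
R = 4 (R = 4 + 0 = 4)
-17*(-3) + R = -17*(-3) + 4 = 51 + 4 = 55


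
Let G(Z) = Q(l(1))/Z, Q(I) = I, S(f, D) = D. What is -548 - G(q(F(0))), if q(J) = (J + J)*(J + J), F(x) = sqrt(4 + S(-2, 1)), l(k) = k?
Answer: -10961/20 ≈ -548.05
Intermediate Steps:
F(x) = sqrt(5) (F(x) = sqrt(4 + 1) = sqrt(5))
q(J) = 4*J**2 (q(J) = (2*J)*(2*J) = 4*J**2)
G(Z) = 1/Z
-548 - G(q(F(0))) = -548 - 1/(4*(sqrt(5))**2) = -548 - 1/(4*5) = -548 - 1/20 = -10961/20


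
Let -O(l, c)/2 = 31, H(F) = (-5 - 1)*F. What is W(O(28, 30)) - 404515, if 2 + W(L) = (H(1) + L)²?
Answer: -399893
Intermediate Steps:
H(F) = -6*F
O(l, c) = -62 (O(l, c) = -2*31 = -62)
W(L) = -2 + (-6 + L)² (W(L) = -2 + (-6*1 + L)² = -2 + (-6 + L)²)
W(O(28, 30)) - 404515 = (-2 + (-6 - 62)²) - 404515 = (-2 + (-68)²) - 404515 = (-2 + 4624) - 404515 = 4622 - 404515 = -399893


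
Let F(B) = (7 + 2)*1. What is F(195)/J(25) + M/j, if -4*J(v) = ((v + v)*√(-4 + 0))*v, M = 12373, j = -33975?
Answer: -12373/33975 + 9*I/625 ≈ -0.36418 + 0.0144*I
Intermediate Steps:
F(B) = 9 (F(B) = 9*1 = 9)
J(v) = -I*v² (J(v) = -(v + v)*√(-4 + 0)*v/4 = -(2*v)*√(-4)*v/4 = -(2*v)*(2*I)*v/4 = -4*I*v*v/4 = -I*v²)
F(195)/J(25) + M/j = 9/((-1*I*25²)) + 12373/(-33975) = 9/((-1*I*625)) + 12373*(-1/33975) = 9/((-625*I)) - 12373/33975 = 9*(I/625) - 12373/33975 = 9*I/625 - 12373/33975 = -12373/33975 + 9*I/625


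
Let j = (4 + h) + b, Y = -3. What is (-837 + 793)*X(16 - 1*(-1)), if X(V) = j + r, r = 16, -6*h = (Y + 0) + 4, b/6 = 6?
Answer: -7370/3 ≈ -2456.7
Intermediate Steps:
b = 36 (b = 6*6 = 36)
h = -⅙ (h = -((-3 + 0) + 4)/6 = -(-3 + 4)/6 = -⅙*1 = -⅙ ≈ -0.16667)
j = 239/6 (j = (4 - ⅙) + 36 = 23/6 + 36 = 239/6 ≈ 39.833)
X(V) = 335/6 (X(V) = 239/6 + 16 = 335/6)
(-837 + 793)*X(16 - 1*(-1)) = (-837 + 793)*(335/6) = -44*335/6 = -7370/3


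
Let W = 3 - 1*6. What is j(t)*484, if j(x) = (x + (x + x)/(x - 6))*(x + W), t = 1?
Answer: -2904/5 ≈ -580.80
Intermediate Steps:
W = -3 (W = 3 - 6 = -3)
j(x) = (-3 + x)*(x + 2*x/(-6 + x)) (j(x) = (x + (x + x)/(x - 6))*(x - 3) = (x + (2*x)/(-6 + x))*(-3 + x) = (x + 2*x/(-6 + x))*(-3 + x) = (-3 + x)*(x + 2*x/(-6 + x)))
j(t)*484 = (1*(12 + 1**2 - 7*1)/(-6 + 1))*484 = (1*(12 + 1 - 7)/(-5))*484 = (1*(-1/5)*6)*484 = -6/5*484 = -2904/5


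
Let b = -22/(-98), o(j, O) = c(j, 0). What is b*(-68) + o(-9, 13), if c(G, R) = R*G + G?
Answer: -1189/49 ≈ -24.265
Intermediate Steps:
c(G, R) = G + G*R (c(G, R) = G*R + G = G + G*R)
o(j, O) = j (o(j, O) = j*(1 + 0) = j*1 = j)
b = 11/49 (b = -22*(-1/98) = 11/49 ≈ 0.22449)
b*(-68) + o(-9, 13) = (11/49)*(-68) - 9 = -748/49 - 9 = -1189/49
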